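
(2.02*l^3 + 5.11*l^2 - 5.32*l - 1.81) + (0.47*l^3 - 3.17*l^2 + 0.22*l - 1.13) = 2.49*l^3 + 1.94*l^2 - 5.1*l - 2.94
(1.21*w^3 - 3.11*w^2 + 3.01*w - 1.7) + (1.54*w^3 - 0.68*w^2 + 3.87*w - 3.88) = 2.75*w^3 - 3.79*w^2 + 6.88*w - 5.58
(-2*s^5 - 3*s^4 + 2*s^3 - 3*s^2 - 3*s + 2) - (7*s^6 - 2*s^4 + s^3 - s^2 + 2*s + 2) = -7*s^6 - 2*s^5 - s^4 + s^3 - 2*s^2 - 5*s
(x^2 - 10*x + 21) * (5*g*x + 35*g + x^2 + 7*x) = 5*g*x^3 - 15*g*x^2 - 245*g*x + 735*g + x^4 - 3*x^3 - 49*x^2 + 147*x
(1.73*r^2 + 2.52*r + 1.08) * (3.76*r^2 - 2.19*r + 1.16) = 6.5048*r^4 + 5.6865*r^3 + 0.548800000000001*r^2 + 0.558*r + 1.2528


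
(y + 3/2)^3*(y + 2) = y^4 + 13*y^3/2 + 63*y^2/4 + 135*y/8 + 27/4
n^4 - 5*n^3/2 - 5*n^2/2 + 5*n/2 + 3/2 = (n - 3)*(n - 1)*(n + 1/2)*(n + 1)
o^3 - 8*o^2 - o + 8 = (o - 8)*(o - 1)*(o + 1)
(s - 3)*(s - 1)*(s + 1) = s^3 - 3*s^2 - s + 3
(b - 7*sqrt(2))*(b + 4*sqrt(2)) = b^2 - 3*sqrt(2)*b - 56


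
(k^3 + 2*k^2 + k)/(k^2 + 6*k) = (k^2 + 2*k + 1)/(k + 6)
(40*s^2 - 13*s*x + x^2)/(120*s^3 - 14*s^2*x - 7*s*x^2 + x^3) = (-8*s + x)/(-24*s^2 - 2*s*x + x^2)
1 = 1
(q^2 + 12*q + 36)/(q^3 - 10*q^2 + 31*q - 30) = (q^2 + 12*q + 36)/(q^3 - 10*q^2 + 31*q - 30)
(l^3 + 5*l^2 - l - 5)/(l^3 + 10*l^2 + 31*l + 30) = (l^2 - 1)/(l^2 + 5*l + 6)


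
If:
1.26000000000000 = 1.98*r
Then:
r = 0.64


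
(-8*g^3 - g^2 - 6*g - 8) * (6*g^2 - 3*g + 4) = -48*g^5 + 18*g^4 - 65*g^3 - 34*g^2 - 32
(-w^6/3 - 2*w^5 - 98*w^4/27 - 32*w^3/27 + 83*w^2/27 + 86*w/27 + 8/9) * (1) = -w^6/3 - 2*w^5 - 98*w^4/27 - 32*w^3/27 + 83*w^2/27 + 86*w/27 + 8/9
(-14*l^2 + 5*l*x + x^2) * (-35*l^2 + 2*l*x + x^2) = 490*l^4 - 203*l^3*x - 39*l^2*x^2 + 7*l*x^3 + x^4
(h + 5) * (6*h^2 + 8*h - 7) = 6*h^3 + 38*h^2 + 33*h - 35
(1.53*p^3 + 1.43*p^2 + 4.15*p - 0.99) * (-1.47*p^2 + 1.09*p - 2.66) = -2.2491*p^5 - 0.4344*p^4 - 8.6116*p^3 + 2.175*p^2 - 12.1181*p + 2.6334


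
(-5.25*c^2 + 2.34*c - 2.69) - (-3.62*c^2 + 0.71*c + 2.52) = -1.63*c^2 + 1.63*c - 5.21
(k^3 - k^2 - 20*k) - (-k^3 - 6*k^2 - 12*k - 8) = 2*k^3 + 5*k^2 - 8*k + 8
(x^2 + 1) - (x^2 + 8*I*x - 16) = -8*I*x + 17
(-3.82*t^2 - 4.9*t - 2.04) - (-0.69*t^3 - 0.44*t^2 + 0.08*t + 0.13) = 0.69*t^3 - 3.38*t^2 - 4.98*t - 2.17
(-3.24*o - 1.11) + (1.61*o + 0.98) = -1.63*o - 0.13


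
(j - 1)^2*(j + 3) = j^3 + j^2 - 5*j + 3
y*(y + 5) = y^2 + 5*y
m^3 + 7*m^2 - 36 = (m - 2)*(m + 3)*(m + 6)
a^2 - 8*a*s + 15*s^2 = (a - 5*s)*(a - 3*s)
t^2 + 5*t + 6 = (t + 2)*(t + 3)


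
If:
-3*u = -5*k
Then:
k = 3*u/5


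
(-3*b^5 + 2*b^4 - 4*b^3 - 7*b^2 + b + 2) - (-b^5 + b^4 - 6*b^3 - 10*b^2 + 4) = -2*b^5 + b^4 + 2*b^3 + 3*b^2 + b - 2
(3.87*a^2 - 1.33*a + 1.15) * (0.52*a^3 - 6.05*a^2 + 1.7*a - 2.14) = 2.0124*a^5 - 24.1051*a^4 + 15.2235*a^3 - 17.5003*a^2 + 4.8012*a - 2.461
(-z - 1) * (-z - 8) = z^2 + 9*z + 8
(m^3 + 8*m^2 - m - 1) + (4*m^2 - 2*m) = m^3 + 12*m^2 - 3*m - 1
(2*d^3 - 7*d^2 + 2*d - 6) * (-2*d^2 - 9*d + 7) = -4*d^5 - 4*d^4 + 73*d^3 - 55*d^2 + 68*d - 42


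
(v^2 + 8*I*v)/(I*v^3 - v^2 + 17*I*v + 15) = v*(v + 8*I)/(I*v^3 - v^2 + 17*I*v + 15)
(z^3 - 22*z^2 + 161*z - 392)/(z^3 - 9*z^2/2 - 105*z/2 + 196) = 2*(z^2 - 14*z + 49)/(2*z^2 + 7*z - 49)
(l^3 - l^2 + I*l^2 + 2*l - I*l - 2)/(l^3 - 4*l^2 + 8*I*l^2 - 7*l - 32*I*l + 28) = (l^3 + l^2*(-1 + I) + l*(2 - I) - 2)/(l^3 + l^2*(-4 + 8*I) + l*(-7 - 32*I) + 28)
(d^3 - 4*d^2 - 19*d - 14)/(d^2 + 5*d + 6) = (d^2 - 6*d - 7)/(d + 3)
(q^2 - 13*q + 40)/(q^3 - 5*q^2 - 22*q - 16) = (q - 5)/(q^2 + 3*q + 2)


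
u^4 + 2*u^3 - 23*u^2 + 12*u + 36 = (u - 3)*(u - 2)*(u + 1)*(u + 6)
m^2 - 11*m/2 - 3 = (m - 6)*(m + 1/2)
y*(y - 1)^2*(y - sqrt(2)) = y^4 - 2*y^3 - sqrt(2)*y^3 + y^2 + 2*sqrt(2)*y^2 - sqrt(2)*y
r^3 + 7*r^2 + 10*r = r*(r + 2)*(r + 5)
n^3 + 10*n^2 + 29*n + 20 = (n + 1)*(n + 4)*(n + 5)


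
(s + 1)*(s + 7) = s^2 + 8*s + 7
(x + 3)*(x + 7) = x^2 + 10*x + 21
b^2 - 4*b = b*(b - 4)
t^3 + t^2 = t^2*(t + 1)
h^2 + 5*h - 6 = (h - 1)*(h + 6)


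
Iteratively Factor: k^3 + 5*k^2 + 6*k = (k + 3)*(k^2 + 2*k) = k*(k + 3)*(k + 2)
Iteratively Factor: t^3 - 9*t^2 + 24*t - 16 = (t - 4)*(t^2 - 5*t + 4) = (t - 4)*(t - 1)*(t - 4)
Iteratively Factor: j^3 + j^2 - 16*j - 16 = (j + 1)*(j^2 - 16) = (j - 4)*(j + 1)*(j + 4)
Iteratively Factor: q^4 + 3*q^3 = (q)*(q^3 + 3*q^2) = q^2*(q^2 + 3*q) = q^3*(q + 3)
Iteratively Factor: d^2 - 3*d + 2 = (d - 2)*(d - 1)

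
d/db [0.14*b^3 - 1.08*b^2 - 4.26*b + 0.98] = 0.42*b^2 - 2.16*b - 4.26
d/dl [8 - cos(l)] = sin(l)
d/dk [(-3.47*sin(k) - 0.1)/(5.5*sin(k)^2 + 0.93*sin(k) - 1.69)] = (19.085*sin(k)^2 + 1.1*sin(k) + 5.9573)*cos(k)/(30.25*sin(k)^4 + 10.23*sin(k)^3 - 17.7251*sin(k)^2 - 3.1434*sin(k) + 2.8561)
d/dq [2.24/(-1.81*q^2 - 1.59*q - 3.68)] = (8.1088*q + 3.5616)/(1.81*q^2 + 1.59*q + 3.68)^2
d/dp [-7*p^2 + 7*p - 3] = 7 - 14*p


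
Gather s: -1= -1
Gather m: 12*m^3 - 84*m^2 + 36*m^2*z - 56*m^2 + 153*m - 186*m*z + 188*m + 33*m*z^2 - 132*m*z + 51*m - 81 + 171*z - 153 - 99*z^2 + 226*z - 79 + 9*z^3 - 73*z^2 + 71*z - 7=12*m^3 + m^2*(36*z - 140) + m*(33*z^2 - 318*z + 392) + 9*z^3 - 172*z^2 + 468*z - 320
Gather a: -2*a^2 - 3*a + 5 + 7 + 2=-2*a^2 - 3*a + 14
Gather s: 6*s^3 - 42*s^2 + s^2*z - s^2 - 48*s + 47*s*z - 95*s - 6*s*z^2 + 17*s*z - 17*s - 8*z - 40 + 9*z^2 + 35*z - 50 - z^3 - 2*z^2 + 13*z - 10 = 6*s^3 + s^2*(z - 43) + s*(-6*z^2 + 64*z - 160) - z^3 + 7*z^2 + 40*z - 100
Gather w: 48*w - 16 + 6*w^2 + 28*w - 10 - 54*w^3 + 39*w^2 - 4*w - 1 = -54*w^3 + 45*w^2 + 72*w - 27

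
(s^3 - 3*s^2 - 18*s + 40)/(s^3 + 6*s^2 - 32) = (s - 5)/(s + 4)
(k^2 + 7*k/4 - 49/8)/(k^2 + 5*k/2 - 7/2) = (k - 7/4)/(k - 1)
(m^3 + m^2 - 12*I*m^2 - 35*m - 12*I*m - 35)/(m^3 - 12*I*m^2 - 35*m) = (m + 1)/m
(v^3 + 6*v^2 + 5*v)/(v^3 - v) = (v + 5)/(v - 1)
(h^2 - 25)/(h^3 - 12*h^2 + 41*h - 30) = (h + 5)/(h^2 - 7*h + 6)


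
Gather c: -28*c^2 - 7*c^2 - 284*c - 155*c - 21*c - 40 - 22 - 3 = -35*c^2 - 460*c - 65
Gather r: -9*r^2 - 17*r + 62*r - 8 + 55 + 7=-9*r^2 + 45*r + 54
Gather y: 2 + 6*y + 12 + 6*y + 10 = 12*y + 24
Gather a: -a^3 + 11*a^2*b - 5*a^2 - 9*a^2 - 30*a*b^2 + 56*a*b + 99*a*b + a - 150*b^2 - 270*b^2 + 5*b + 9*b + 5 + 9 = -a^3 + a^2*(11*b - 14) + a*(-30*b^2 + 155*b + 1) - 420*b^2 + 14*b + 14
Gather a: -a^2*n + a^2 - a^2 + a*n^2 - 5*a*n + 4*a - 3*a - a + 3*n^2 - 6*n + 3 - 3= -a^2*n + a*(n^2 - 5*n) + 3*n^2 - 6*n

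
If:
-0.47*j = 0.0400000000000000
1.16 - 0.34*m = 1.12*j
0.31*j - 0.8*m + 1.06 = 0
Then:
No Solution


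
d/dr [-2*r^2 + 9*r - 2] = 9 - 4*r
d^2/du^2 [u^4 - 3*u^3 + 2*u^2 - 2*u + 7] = 12*u^2 - 18*u + 4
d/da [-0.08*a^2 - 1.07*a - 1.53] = -0.16*a - 1.07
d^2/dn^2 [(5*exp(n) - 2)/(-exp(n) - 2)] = 12*(exp(n) - 2)*exp(n)/(exp(3*n) + 6*exp(2*n) + 12*exp(n) + 8)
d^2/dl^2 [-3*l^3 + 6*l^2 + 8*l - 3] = 12 - 18*l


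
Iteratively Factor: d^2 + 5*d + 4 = (d + 4)*(d + 1)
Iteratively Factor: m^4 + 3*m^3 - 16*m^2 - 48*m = (m + 3)*(m^3 - 16*m) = (m - 4)*(m + 3)*(m^2 + 4*m) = (m - 4)*(m + 3)*(m + 4)*(m)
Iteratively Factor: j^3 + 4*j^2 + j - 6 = (j + 2)*(j^2 + 2*j - 3) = (j + 2)*(j + 3)*(j - 1)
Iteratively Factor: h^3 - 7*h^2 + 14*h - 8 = (h - 4)*(h^2 - 3*h + 2) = (h - 4)*(h - 1)*(h - 2)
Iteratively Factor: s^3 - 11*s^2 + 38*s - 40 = (s - 2)*(s^2 - 9*s + 20) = (s - 5)*(s - 2)*(s - 4)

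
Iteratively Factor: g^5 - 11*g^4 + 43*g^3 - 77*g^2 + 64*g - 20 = (g - 5)*(g^4 - 6*g^3 + 13*g^2 - 12*g + 4) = (g - 5)*(g - 1)*(g^3 - 5*g^2 + 8*g - 4) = (g - 5)*(g - 2)*(g - 1)*(g^2 - 3*g + 2) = (g - 5)*(g - 2)^2*(g - 1)*(g - 1)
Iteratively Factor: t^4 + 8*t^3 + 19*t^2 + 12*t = (t + 4)*(t^3 + 4*t^2 + 3*t) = t*(t + 4)*(t^2 + 4*t + 3) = t*(t + 1)*(t + 4)*(t + 3)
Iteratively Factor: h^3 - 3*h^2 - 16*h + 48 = (h + 4)*(h^2 - 7*h + 12) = (h - 4)*(h + 4)*(h - 3)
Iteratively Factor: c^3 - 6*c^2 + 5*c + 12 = (c - 4)*(c^2 - 2*c - 3) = (c - 4)*(c - 3)*(c + 1)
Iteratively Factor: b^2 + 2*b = (b + 2)*(b)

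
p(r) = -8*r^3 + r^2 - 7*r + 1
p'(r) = -24*r^2 + 2*r - 7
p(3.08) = -244.82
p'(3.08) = -228.51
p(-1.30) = 29.37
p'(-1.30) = -50.16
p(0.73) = -6.69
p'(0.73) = -18.33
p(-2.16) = 101.41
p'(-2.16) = -123.29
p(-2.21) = 107.70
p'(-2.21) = -128.64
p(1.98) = -71.04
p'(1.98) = -97.13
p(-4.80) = 942.38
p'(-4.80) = -569.56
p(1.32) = -24.90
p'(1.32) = -46.18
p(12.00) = -13763.00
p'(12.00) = -3439.00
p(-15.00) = 27331.00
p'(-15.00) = -5437.00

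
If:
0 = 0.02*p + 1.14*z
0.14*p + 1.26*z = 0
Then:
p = 0.00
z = 0.00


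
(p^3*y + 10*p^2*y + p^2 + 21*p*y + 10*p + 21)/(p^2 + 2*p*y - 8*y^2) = (p^3*y + 10*p^2*y + p^2 + 21*p*y + 10*p + 21)/(p^2 + 2*p*y - 8*y^2)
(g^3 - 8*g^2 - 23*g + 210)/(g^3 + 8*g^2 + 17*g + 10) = (g^2 - 13*g + 42)/(g^2 + 3*g + 2)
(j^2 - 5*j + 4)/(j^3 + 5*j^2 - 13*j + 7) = (j - 4)/(j^2 + 6*j - 7)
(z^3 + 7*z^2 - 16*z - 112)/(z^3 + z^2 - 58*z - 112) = (z^2 - 16)/(z^2 - 6*z - 16)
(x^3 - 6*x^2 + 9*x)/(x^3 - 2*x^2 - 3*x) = (x - 3)/(x + 1)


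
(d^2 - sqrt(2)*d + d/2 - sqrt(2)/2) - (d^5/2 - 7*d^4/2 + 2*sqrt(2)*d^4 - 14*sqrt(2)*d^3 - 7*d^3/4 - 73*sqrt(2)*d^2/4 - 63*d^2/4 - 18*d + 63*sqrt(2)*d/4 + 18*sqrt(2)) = -d^5/2 - 2*sqrt(2)*d^4 + 7*d^4/2 + 7*d^3/4 + 14*sqrt(2)*d^3 + 67*d^2/4 + 73*sqrt(2)*d^2/4 - 67*sqrt(2)*d/4 + 37*d/2 - 37*sqrt(2)/2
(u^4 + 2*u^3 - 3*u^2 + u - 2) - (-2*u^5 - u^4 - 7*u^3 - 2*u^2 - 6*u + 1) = 2*u^5 + 2*u^4 + 9*u^3 - u^2 + 7*u - 3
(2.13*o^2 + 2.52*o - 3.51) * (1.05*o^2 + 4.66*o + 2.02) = 2.2365*o^4 + 12.5718*o^3 + 12.3603*o^2 - 11.2662*o - 7.0902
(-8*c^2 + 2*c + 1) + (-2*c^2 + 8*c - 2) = -10*c^2 + 10*c - 1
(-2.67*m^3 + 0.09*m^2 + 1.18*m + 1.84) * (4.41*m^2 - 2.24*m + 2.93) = -11.7747*m^5 + 6.3777*m^4 - 2.8209*m^3 + 5.7349*m^2 - 0.664200000000001*m + 5.3912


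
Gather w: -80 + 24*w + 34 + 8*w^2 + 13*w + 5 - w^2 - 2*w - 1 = 7*w^2 + 35*w - 42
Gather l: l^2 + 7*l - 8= l^2 + 7*l - 8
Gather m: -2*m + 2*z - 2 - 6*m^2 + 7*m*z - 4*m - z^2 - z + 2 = -6*m^2 + m*(7*z - 6) - z^2 + z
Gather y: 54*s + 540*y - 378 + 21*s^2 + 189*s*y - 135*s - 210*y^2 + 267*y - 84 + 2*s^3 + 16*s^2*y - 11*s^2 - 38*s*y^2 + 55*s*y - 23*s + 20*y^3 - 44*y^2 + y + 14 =2*s^3 + 10*s^2 - 104*s + 20*y^3 + y^2*(-38*s - 254) + y*(16*s^2 + 244*s + 808) - 448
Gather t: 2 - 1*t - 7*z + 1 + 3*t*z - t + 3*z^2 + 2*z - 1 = t*(3*z - 2) + 3*z^2 - 5*z + 2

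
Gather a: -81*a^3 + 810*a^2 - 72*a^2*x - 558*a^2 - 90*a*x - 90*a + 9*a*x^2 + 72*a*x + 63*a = -81*a^3 + a^2*(252 - 72*x) + a*(9*x^2 - 18*x - 27)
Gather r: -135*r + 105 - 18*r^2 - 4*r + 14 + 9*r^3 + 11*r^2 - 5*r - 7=9*r^3 - 7*r^2 - 144*r + 112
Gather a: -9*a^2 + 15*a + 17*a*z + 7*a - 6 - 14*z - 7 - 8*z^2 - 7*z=-9*a^2 + a*(17*z + 22) - 8*z^2 - 21*z - 13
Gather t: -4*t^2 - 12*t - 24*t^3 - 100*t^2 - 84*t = -24*t^3 - 104*t^2 - 96*t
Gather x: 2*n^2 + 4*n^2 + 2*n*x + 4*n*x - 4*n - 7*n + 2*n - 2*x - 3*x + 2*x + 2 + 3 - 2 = 6*n^2 - 9*n + x*(6*n - 3) + 3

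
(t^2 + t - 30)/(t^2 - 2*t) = (t^2 + t - 30)/(t*(t - 2))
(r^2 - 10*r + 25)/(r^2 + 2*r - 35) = (r - 5)/(r + 7)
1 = 1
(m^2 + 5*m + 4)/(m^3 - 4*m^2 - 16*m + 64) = (m + 1)/(m^2 - 8*m + 16)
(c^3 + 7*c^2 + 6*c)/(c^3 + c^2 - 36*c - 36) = c/(c - 6)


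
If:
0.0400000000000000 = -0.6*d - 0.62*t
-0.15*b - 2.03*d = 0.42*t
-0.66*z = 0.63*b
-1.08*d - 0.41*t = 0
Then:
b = -0.24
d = 0.04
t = -0.10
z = 0.23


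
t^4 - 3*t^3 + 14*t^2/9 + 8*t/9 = t*(t - 2)*(t - 4/3)*(t + 1/3)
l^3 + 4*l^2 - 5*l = l*(l - 1)*(l + 5)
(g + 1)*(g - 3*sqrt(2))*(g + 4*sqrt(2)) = g^3 + g^2 + sqrt(2)*g^2 - 24*g + sqrt(2)*g - 24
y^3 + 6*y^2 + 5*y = y*(y + 1)*(y + 5)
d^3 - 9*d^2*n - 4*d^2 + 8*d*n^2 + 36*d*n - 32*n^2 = (d - 4)*(d - 8*n)*(d - n)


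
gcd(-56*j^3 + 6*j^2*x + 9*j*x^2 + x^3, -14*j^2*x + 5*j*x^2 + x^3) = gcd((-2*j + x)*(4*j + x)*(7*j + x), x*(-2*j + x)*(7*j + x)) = -14*j^2 + 5*j*x + x^2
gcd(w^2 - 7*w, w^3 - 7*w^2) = w^2 - 7*w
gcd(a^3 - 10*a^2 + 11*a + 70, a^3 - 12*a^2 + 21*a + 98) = a^2 - 5*a - 14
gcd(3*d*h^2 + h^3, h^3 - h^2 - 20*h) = h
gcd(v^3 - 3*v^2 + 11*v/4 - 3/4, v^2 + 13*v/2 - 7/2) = v - 1/2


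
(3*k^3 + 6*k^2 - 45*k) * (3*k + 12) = 9*k^4 + 54*k^3 - 63*k^2 - 540*k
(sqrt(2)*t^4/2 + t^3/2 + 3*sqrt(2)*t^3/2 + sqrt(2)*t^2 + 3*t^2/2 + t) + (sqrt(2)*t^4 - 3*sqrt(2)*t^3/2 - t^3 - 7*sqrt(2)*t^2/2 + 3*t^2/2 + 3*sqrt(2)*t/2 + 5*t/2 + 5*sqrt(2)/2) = 3*sqrt(2)*t^4/2 - t^3/2 - 5*sqrt(2)*t^2/2 + 3*t^2 + 3*sqrt(2)*t/2 + 7*t/2 + 5*sqrt(2)/2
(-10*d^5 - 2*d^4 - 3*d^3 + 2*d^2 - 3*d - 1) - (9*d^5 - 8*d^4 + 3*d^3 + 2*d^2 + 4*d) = -19*d^5 + 6*d^4 - 6*d^3 - 7*d - 1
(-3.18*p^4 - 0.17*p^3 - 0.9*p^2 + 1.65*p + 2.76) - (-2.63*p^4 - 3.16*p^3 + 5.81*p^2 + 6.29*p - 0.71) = -0.55*p^4 + 2.99*p^3 - 6.71*p^2 - 4.64*p + 3.47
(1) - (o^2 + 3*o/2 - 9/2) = -o^2 - 3*o/2 + 11/2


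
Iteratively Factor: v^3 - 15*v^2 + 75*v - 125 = (v - 5)*(v^2 - 10*v + 25) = (v - 5)^2*(v - 5)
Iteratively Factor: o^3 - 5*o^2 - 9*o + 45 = (o - 3)*(o^2 - 2*o - 15) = (o - 3)*(o + 3)*(o - 5)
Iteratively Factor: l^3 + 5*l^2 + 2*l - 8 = (l + 2)*(l^2 + 3*l - 4) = (l + 2)*(l + 4)*(l - 1)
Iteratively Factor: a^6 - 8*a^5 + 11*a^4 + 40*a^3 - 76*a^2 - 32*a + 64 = (a - 2)*(a^5 - 6*a^4 - a^3 + 38*a^2 - 32) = (a - 4)*(a - 2)*(a^4 - 2*a^3 - 9*a^2 + 2*a + 8) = (a - 4)*(a - 2)*(a + 2)*(a^3 - 4*a^2 - a + 4) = (a - 4)^2*(a - 2)*(a + 2)*(a^2 - 1) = (a - 4)^2*(a - 2)*(a - 1)*(a + 2)*(a + 1)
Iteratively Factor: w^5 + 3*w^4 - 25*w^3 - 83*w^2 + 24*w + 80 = (w + 4)*(w^4 - w^3 - 21*w^2 + w + 20) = (w - 5)*(w + 4)*(w^3 + 4*w^2 - w - 4) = (w - 5)*(w - 1)*(w + 4)*(w^2 + 5*w + 4) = (w - 5)*(w - 1)*(w + 4)^2*(w + 1)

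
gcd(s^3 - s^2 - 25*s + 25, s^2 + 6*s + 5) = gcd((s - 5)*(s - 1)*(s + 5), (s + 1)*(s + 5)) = s + 5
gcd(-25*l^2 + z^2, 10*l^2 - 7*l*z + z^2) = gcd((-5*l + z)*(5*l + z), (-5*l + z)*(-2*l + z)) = -5*l + z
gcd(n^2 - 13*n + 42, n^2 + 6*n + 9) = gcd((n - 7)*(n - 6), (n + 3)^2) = 1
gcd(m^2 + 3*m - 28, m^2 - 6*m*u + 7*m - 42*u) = m + 7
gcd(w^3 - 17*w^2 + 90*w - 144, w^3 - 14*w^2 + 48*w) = w^2 - 14*w + 48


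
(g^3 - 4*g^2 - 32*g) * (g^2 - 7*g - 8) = g^5 - 11*g^4 - 12*g^3 + 256*g^2 + 256*g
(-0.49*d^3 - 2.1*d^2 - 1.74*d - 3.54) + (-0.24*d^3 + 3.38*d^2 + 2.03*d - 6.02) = -0.73*d^3 + 1.28*d^2 + 0.29*d - 9.56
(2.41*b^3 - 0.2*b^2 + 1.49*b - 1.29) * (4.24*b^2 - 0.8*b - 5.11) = 10.2184*b^5 - 2.776*b^4 - 5.8375*b^3 - 5.6396*b^2 - 6.5819*b + 6.5919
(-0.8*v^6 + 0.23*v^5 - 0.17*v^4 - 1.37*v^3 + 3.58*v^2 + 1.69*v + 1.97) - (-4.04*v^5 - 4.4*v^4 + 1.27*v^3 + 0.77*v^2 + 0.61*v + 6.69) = -0.8*v^6 + 4.27*v^5 + 4.23*v^4 - 2.64*v^3 + 2.81*v^2 + 1.08*v - 4.72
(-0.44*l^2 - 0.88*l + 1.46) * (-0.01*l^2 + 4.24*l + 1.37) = 0.0044*l^4 - 1.8568*l^3 - 4.3486*l^2 + 4.9848*l + 2.0002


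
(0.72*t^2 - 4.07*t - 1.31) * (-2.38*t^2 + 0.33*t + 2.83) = -1.7136*t^4 + 9.9242*t^3 + 3.8123*t^2 - 11.9504*t - 3.7073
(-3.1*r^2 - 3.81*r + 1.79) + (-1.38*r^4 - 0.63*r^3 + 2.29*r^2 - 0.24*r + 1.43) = -1.38*r^4 - 0.63*r^3 - 0.81*r^2 - 4.05*r + 3.22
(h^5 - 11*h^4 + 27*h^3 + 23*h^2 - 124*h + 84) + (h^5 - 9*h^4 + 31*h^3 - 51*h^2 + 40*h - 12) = 2*h^5 - 20*h^4 + 58*h^3 - 28*h^2 - 84*h + 72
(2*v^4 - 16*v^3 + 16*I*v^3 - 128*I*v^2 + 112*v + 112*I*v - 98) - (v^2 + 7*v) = 2*v^4 - 16*v^3 + 16*I*v^3 - v^2 - 128*I*v^2 + 105*v + 112*I*v - 98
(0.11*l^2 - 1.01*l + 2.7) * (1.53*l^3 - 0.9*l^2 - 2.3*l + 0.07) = 0.1683*l^5 - 1.6443*l^4 + 4.787*l^3 - 0.0993000000000004*l^2 - 6.2807*l + 0.189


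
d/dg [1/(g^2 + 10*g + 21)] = 2*(-g - 5)/(g^2 + 10*g + 21)^2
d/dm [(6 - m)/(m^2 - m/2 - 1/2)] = 2*(-2*m^2 + m + (m - 6)*(4*m - 1) + 1)/(-2*m^2 + m + 1)^2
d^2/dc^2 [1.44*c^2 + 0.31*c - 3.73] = 2.88000000000000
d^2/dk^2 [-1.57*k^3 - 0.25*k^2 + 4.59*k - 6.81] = -9.42*k - 0.5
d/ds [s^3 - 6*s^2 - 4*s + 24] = 3*s^2 - 12*s - 4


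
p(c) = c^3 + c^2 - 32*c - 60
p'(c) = 3*c^2 + 2*c - 32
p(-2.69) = 13.85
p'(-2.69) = -15.67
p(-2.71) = 14.16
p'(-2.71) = -15.39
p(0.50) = -75.62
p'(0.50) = -30.25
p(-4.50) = 13.12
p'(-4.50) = 19.75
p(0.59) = -78.33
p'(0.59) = -29.78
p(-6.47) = -81.94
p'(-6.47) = 80.64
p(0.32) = -70.10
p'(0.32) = -31.05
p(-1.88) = -2.95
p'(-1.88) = -25.16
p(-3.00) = 18.00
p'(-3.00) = -11.00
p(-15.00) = -2730.00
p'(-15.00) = 613.00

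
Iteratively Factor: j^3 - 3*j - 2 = (j - 2)*(j^2 + 2*j + 1) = (j - 2)*(j + 1)*(j + 1)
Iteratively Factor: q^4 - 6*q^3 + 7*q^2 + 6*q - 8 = (q - 4)*(q^3 - 2*q^2 - q + 2) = (q - 4)*(q - 2)*(q^2 - 1) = (q - 4)*(q - 2)*(q - 1)*(q + 1)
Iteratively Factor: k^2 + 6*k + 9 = (k + 3)*(k + 3)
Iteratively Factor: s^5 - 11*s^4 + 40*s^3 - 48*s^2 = (s)*(s^4 - 11*s^3 + 40*s^2 - 48*s) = s*(s - 4)*(s^3 - 7*s^2 + 12*s) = s*(s - 4)^2*(s^2 - 3*s) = s^2*(s - 4)^2*(s - 3)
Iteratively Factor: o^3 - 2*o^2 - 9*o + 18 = (o - 3)*(o^2 + o - 6) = (o - 3)*(o - 2)*(o + 3)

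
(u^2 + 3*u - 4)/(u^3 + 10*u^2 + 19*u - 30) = (u + 4)/(u^2 + 11*u + 30)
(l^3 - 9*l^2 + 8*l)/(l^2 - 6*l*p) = (l^2 - 9*l + 8)/(l - 6*p)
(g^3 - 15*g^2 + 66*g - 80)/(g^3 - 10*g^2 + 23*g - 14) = (g^2 - 13*g + 40)/(g^2 - 8*g + 7)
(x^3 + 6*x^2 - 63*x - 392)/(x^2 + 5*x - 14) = (x^2 - x - 56)/(x - 2)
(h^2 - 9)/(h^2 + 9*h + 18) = (h - 3)/(h + 6)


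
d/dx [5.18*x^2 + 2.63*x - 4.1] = 10.36*x + 2.63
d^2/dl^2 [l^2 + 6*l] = 2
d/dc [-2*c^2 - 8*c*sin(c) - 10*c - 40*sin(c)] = -8*c*cos(c) - 4*c - 8*sin(c) - 40*cos(c) - 10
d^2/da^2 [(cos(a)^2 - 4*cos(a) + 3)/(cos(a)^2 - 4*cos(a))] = 3*(-(1 - cos(2*a))^2 - 15*cos(a) - 9*cos(2*a) + 3*cos(3*a) + 27)/((cos(a) - 4)^3*cos(a)^3)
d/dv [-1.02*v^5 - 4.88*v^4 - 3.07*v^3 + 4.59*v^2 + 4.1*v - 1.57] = -5.1*v^4 - 19.52*v^3 - 9.21*v^2 + 9.18*v + 4.1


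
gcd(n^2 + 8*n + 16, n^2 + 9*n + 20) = n + 4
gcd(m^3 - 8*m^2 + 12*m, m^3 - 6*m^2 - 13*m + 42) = m - 2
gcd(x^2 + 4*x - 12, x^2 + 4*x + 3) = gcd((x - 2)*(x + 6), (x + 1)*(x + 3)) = 1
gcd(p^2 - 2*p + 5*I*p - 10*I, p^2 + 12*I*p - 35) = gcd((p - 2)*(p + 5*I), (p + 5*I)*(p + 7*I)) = p + 5*I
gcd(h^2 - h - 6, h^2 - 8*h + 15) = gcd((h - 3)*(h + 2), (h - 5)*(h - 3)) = h - 3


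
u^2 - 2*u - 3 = (u - 3)*(u + 1)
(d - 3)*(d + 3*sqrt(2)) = d^2 - 3*d + 3*sqrt(2)*d - 9*sqrt(2)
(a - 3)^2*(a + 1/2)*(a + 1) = a^4 - 9*a^3/2 + a^2/2 + 21*a/2 + 9/2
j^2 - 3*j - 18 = (j - 6)*(j + 3)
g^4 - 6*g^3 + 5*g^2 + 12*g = g*(g - 4)*(g - 3)*(g + 1)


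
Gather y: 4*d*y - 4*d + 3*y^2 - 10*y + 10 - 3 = -4*d + 3*y^2 + y*(4*d - 10) + 7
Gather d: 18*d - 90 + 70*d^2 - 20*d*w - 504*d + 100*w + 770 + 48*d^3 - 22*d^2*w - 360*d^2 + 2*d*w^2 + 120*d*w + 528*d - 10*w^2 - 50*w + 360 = 48*d^3 + d^2*(-22*w - 290) + d*(2*w^2 + 100*w + 42) - 10*w^2 + 50*w + 1040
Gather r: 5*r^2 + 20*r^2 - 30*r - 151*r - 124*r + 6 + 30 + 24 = 25*r^2 - 305*r + 60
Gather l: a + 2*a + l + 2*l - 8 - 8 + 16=3*a + 3*l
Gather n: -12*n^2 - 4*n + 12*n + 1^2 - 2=-12*n^2 + 8*n - 1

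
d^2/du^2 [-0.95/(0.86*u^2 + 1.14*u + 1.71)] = (1.40524*u^2 + 1.86276*u - 0.95*(1.72*u + 1.14)*(3.44*u + 2.28) + 2.79414)/(0.86*u^2 + 1.14*u + 1.71)^3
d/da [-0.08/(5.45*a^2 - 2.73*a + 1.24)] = (0.872*a - 0.2184)/(5.45*a^2 - 2.73*a + 1.24)^2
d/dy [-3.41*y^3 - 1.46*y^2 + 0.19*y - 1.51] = -10.23*y^2 - 2.92*y + 0.19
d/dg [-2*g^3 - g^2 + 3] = 2*g*(-3*g - 1)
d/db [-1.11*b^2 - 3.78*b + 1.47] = -2.22*b - 3.78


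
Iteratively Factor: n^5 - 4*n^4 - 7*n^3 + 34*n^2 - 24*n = (n - 1)*(n^4 - 3*n^3 - 10*n^2 + 24*n) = (n - 1)*(n + 3)*(n^3 - 6*n^2 + 8*n) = (n - 4)*(n - 1)*(n + 3)*(n^2 - 2*n) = (n - 4)*(n - 2)*(n - 1)*(n + 3)*(n)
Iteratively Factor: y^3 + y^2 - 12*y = (y + 4)*(y^2 - 3*y) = y*(y + 4)*(y - 3)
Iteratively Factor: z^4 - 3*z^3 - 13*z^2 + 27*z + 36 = (z + 3)*(z^3 - 6*z^2 + 5*z + 12) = (z - 3)*(z + 3)*(z^2 - 3*z - 4) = (z - 3)*(z + 1)*(z + 3)*(z - 4)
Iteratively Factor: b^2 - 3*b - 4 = (b - 4)*(b + 1)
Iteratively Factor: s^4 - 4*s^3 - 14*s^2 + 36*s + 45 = (s + 3)*(s^3 - 7*s^2 + 7*s + 15) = (s - 5)*(s + 3)*(s^2 - 2*s - 3) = (s - 5)*(s + 1)*(s + 3)*(s - 3)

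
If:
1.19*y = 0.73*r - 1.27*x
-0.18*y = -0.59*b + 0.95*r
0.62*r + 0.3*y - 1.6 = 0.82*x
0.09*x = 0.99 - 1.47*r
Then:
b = 1.60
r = 0.73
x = -0.89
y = 1.40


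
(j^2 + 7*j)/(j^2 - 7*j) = (j + 7)/(j - 7)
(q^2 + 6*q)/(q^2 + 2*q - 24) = q/(q - 4)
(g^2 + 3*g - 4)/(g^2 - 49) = (g^2 + 3*g - 4)/(g^2 - 49)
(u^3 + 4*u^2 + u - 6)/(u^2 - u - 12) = (u^2 + u - 2)/(u - 4)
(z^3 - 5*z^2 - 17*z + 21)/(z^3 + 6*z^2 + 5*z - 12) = (z - 7)/(z + 4)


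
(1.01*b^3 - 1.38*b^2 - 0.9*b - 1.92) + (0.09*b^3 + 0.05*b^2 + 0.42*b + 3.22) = 1.1*b^3 - 1.33*b^2 - 0.48*b + 1.3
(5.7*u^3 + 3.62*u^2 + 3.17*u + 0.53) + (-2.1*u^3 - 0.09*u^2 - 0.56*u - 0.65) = 3.6*u^3 + 3.53*u^2 + 2.61*u - 0.12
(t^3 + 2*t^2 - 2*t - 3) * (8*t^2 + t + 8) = 8*t^5 + 17*t^4 - 6*t^3 - 10*t^2 - 19*t - 24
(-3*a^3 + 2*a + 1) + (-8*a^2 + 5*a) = -3*a^3 - 8*a^2 + 7*a + 1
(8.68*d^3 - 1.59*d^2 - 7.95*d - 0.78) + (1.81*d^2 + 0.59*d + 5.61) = 8.68*d^3 + 0.22*d^2 - 7.36*d + 4.83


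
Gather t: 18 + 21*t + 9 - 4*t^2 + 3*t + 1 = -4*t^2 + 24*t + 28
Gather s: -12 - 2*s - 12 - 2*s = -4*s - 24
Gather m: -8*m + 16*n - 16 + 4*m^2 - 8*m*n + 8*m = 4*m^2 - 8*m*n + 16*n - 16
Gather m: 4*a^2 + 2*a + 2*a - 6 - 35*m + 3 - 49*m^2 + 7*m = 4*a^2 + 4*a - 49*m^2 - 28*m - 3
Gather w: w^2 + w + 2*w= w^2 + 3*w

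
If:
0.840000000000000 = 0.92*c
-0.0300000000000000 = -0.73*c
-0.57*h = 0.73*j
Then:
No Solution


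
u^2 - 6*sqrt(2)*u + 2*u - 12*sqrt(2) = (u + 2)*(u - 6*sqrt(2))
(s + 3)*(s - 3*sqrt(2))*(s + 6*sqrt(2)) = s^3 + 3*s^2 + 3*sqrt(2)*s^2 - 36*s + 9*sqrt(2)*s - 108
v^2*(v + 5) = v^3 + 5*v^2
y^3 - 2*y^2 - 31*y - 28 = (y - 7)*(y + 1)*(y + 4)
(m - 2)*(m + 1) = m^2 - m - 2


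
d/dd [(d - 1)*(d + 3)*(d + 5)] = 3*d^2 + 14*d + 7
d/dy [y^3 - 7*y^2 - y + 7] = 3*y^2 - 14*y - 1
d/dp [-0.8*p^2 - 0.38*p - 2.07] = -1.6*p - 0.38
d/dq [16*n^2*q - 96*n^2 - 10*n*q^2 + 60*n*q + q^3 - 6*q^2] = 16*n^2 - 20*n*q + 60*n + 3*q^2 - 12*q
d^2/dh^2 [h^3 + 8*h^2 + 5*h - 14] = 6*h + 16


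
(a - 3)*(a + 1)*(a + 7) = a^3 + 5*a^2 - 17*a - 21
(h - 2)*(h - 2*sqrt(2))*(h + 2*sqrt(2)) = h^3 - 2*h^2 - 8*h + 16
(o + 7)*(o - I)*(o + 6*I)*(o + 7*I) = o^4 + 7*o^3 + 12*I*o^3 - 29*o^2 + 84*I*o^2 - 203*o + 42*I*o + 294*I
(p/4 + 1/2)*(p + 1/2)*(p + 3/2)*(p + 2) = p^4/4 + 3*p^3/2 + 51*p^2/16 + 11*p/4 + 3/4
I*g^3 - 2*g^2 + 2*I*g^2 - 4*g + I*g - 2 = (g + 1)*(g + 2*I)*(I*g + I)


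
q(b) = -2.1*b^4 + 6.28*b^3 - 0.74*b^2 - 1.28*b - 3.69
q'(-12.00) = 17244.64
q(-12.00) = -54492.33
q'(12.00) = -11821.28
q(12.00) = -32819.37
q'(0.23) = -0.73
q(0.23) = -3.95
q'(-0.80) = 16.26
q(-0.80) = -7.22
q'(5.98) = -1132.72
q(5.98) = -1380.34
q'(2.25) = -4.91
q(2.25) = 7.40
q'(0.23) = -0.73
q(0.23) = -3.95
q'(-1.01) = 28.09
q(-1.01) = -11.81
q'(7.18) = -2149.89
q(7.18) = -3307.58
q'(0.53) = 1.98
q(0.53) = -3.81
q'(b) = -8.4*b^3 + 18.84*b^2 - 1.48*b - 1.28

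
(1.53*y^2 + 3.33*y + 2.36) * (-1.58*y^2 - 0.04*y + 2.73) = -2.4174*y^4 - 5.3226*y^3 + 0.3149*y^2 + 8.9965*y + 6.4428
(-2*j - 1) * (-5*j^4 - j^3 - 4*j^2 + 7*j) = 10*j^5 + 7*j^4 + 9*j^3 - 10*j^2 - 7*j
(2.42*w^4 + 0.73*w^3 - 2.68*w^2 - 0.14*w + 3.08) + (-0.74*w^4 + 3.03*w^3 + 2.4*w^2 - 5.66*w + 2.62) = 1.68*w^4 + 3.76*w^3 - 0.28*w^2 - 5.8*w + 5.7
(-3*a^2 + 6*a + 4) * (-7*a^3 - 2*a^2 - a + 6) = 21*a^5 - 36*a^4 - 37*a^3 - 32*a^2 + 32*a + 24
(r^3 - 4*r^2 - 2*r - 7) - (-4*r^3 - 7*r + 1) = 5*r^3 - 4*r^2 + 5*r - 8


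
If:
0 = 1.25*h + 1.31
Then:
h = -1.05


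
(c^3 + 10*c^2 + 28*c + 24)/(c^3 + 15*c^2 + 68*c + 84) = (c + 2)/(c + 7)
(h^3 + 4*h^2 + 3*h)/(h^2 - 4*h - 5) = h*(h + 3)/(h - 5)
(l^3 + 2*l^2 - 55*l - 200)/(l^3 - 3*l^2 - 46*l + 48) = (l^2 + 10*l + 25)/(l^2 + 5*l - 6)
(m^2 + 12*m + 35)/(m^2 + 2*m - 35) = (m + 5)/(m - 5)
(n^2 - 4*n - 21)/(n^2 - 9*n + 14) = (n + 3)/(n - 2)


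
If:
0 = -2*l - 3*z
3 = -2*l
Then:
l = -3/2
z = 1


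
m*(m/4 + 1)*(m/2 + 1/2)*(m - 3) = m^4/8 + m^3/4 - 11*m^2/8 - 3*m/2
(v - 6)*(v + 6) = v^2 - 36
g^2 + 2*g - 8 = (g - 2)*(g + 4)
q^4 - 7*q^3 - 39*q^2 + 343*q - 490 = (q - 7)*(q - 5)*(q - 2)*(q + 7)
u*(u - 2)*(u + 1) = u^3 - u^2 - 2*u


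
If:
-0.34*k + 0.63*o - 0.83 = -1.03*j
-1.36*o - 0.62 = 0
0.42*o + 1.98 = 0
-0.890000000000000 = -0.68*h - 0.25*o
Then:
No Solution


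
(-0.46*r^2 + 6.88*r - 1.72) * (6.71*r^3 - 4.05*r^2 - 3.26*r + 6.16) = -3.0866*r^5 + 48.0278*r^4 - 37.9056*r^3 - 18.2964*r^2 + 47.988*r - 10.5952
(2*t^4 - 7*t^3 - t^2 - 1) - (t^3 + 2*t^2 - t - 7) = 2*t^4 - 8*t^3 - 3*t^2 + t + 6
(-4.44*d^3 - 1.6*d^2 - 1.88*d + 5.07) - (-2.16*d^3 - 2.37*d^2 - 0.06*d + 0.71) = -2.28*d^3 + 0.77*d^2 - 1.82*d + 4.36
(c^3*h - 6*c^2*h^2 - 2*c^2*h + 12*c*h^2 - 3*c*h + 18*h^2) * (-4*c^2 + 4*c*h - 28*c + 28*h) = -4*c^5*h + 28*c^4*h^2 - 20*c^4*h - 24*c^3*h^3 + 140*c^3*h^2 + 68*c^3*h - 120*c^2*h^3 - 476*c^2*h^2 + 84*c^2*h + 408*c*h^3 - 588*c*h^2 + 504*h^3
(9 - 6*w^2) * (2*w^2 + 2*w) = -12*w^4 - 12*w^3 + 18*w^2 + 18*w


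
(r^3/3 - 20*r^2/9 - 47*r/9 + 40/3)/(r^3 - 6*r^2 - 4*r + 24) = (3*r^3 - 20*r^2 - 47*r + 120)/(9*(r^3 - 6*r^2 - 4*r + 24))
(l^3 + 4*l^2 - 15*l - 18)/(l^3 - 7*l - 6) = (l + 6)/(l + 2)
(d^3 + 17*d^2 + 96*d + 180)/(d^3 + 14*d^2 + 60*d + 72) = (d + 5)/(d + 2)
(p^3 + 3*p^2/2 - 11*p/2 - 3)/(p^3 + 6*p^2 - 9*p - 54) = (p^2 - 3*p/2 - 1)/(p^2 + 3*p - 18)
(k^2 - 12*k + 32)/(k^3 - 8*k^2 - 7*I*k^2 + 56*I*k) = (k - 4)/(k*(k - 7*I))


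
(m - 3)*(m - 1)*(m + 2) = m^3 - 2*m^2 - 5*m + 6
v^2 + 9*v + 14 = (v + 2)*(v + 7)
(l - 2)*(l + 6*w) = l^2 + 6*l*w - 2*l - 12*w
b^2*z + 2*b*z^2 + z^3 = z*(b + z)^2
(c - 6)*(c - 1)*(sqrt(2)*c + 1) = sqrt(2)*c^3 - 7*sqrt(2)*c^2 + c^2 - 7*c + 6*sqrt(2)*c + 6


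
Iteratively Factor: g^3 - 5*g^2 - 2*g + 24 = (g - 4)*(g^2 - g - 6) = (g - 4)*(g + 2)*(g - 3)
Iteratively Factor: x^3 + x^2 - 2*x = (x - 1)*(x^2 + 2*x) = x*(x - 1)*(x + 2)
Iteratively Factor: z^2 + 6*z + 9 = (z + 3)*(z + 3)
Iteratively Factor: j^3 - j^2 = (j)*(j^2 - j) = j^2*(j - 1)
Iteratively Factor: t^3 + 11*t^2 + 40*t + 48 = (t + 4)*(t^2 + 7*t + 12) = (t + 4)^2*(t + 3)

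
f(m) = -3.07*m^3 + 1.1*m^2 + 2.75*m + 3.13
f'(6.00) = -315.61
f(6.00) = -603.89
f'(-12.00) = -1349.89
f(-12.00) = 5433.49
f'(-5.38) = -275.66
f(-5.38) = 498.24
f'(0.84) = -1.90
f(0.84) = 4.40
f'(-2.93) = -82.76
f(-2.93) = 81.74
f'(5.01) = -217.40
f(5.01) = -341.54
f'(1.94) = -27.64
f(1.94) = -9.81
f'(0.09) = 2.87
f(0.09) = 3.38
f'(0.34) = 2.43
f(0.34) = 4.07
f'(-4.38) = -183.57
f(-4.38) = 270.15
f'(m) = -9.21*m^2 + 2.2*m + 2.75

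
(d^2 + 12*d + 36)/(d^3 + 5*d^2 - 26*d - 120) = (d + 6)/(d^2 - d - 20)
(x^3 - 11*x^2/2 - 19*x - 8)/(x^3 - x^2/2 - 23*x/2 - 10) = (-2*x^3 + 11*x^2 + 38*x + 16)/(-2*x^3 + x^2 + 23*x + 20)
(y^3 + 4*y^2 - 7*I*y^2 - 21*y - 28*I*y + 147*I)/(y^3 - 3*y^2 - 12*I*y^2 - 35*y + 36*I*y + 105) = (y + 7)/(y - 5*I)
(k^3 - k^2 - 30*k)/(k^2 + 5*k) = k - 6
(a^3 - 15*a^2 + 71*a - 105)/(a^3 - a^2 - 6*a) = (a^2 - 12*a + 35)/(a*(a + 2))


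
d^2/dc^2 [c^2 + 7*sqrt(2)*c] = 2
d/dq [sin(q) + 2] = cos(q)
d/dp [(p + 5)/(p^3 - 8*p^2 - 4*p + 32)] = (p^3 - 8*p^2 - 4*p + (p + 5)*(-3*p^2 + 16*p + 4) + 32)/(p^3 - 8*p^2 - 4*p + 32)^2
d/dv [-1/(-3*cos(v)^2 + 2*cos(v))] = 2*(-sin(v)/cos(v)^2 + 3*tan(v))/(3*cos(v) - 2)^2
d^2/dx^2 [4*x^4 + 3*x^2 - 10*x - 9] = 48*x^2 + 6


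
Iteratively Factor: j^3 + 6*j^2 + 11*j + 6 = (j + 1)*(j^2 + 5*j + 6) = (j + 1)*(j + 2)*(j + 3)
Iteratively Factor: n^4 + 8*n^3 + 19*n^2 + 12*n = (n + 3)*(n^3 + 5*n^2 + 4*n) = n*(n + 3)*(n^2 + 5*n + 4) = n*(n + 1)*(n + 3)*(n + 4)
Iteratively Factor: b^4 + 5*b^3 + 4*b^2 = (b + 1)*(b^3 + 4*b^2) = b*(b + 1)*(b^2 + 4*b) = b*(b + 1)*(b + 4)*(b)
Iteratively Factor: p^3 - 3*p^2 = (p)*(p^2 - 3*p) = p*(p - 3)*(p)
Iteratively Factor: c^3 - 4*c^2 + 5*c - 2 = (c - 1)*(c^2 - 3*c + 2) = (c - 2)*(c - 1)*(c - 1)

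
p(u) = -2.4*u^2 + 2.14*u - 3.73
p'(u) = 2.14 - 4.8*u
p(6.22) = -83.27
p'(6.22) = -27.72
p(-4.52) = -62.44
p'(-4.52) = 23.84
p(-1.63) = -13.59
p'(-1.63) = 9.96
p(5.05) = -54.13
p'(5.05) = -22.10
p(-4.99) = -74.17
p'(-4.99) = 26.09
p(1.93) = -8.54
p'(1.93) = -7.12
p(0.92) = -3.79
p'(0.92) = -2.28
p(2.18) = -10.47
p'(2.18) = -8.32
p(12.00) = -323.65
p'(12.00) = -55.46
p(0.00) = -3.73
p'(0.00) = 2.14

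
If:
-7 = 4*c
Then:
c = -7/4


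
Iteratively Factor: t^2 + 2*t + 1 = (t + 1)*(t + 1)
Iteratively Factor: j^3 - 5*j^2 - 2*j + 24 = (j - 3)*(j^2 - 2*j - 8) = (j - 4)*(j - 3)*(j + 2)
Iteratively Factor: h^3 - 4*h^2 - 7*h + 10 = (h + 2)*(h^2 - 6*h + 5) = (h - 5)*(h + 2)*(h - 1)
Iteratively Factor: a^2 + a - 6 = (a + 3)*(a - 2)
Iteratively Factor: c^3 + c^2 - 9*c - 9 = (c + 3)*(c^2 - 2*c - 3) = (c - 3)*(c + 3)*(c + 1)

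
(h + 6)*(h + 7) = h^2 + 13*h + 42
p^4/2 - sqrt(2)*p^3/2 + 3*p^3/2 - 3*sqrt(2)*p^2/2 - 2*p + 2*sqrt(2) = (p/2 + 1)*(p - 1)*(p + 2)*(p - sqrt(2))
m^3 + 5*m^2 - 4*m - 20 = (m - 2)*(m + 2)*(m + 5)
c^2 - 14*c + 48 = (c - 8)*(c - 6)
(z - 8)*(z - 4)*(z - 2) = z^3 - 14*z^2 + 56*z - 64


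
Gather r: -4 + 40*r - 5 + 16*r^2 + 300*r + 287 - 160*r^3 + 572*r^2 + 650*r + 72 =-160*r^3 + 588*r^2 + 990*r + 350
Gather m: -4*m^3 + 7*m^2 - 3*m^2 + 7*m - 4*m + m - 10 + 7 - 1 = -4*m^3 + 4*m^2 + 4*m - 4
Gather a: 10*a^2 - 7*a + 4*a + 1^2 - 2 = 10*a^2 - 3*a - 1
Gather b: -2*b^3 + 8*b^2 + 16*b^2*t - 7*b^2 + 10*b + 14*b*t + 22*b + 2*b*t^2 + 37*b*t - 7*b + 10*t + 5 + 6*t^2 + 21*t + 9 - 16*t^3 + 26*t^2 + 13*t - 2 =-2*b^3 + b^2*(16*t + 1) + b*(2*t^2 + 51*t + 25) - 16*t^3 + 32*t^2 + 44*t + 12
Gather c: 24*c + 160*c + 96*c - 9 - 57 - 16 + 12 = 280*c - 70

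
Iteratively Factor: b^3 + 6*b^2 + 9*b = (b + 3)*(b^2 + 3*b) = (b + 3)^2*(b)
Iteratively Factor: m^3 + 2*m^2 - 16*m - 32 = (m + 2)*(m^2 - 16) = (m + 2)*(m + 4)*(m - 4)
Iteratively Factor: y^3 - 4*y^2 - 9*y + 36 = (y + 3)*(y^2 - 7*y + 12) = (y - 3)*(y + 3)*(y - 4)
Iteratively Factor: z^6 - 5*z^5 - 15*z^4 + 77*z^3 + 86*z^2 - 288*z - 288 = (z - 3)*(z^5 - 2*z^4 - 21*z^3 + 14*z^2 + 128*z + 96) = (z - 3)*(z + 2)*(z^4 - 4*z^3 - 13*z^2 + 40*z + 48) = (z - 3)*(z + 2)*(z + 3)*(z^3 - 7*z^2 + 8*z + 16) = (z - 3)*(z + 1)*(z + 2)*(z + 3)*(z^2 - 8*z + 16) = (z - 4)*(z - 3)*(z + 1)*(z + 2)*(z + 3)*(z - 4)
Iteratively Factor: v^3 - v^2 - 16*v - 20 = (v - 5)*(v^2 + 4*v + 4) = (v - 5)*(v + 2)*(v + 2)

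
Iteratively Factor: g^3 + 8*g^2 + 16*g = (g + 4)*(g^2 + 4*g) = g*(g + 4)*(g + 4)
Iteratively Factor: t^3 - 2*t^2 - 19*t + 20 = (t + 4)*(t^2 - 6*t + 5) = (t - 1)*(t + 4)*(t - 5)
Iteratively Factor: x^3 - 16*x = (x)*(x^2 - 16) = x*(x - 4)*(x + 4)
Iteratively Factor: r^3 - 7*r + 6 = (r + 3)*(r^2 - 3*r + 2) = (r - 2)*(r + 3)*(r - 1)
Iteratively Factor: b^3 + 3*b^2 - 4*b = (b - 1)*(b^2 + 4*b) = b*(b - 1)*(b + 4)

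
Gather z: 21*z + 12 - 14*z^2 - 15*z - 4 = -14*z^2 + 6*z + 8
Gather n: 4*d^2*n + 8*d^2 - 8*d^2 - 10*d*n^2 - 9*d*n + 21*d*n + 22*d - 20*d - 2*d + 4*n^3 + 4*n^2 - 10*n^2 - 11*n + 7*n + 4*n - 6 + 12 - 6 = 4*n^3 + n^2*(-10*d - 6) + n*(4*d^2 + 12*d)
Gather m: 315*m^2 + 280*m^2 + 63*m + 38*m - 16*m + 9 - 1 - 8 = 595*m^2 + 85*m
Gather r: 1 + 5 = 6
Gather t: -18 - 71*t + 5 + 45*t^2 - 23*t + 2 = 45*t^2 - 94*t - 11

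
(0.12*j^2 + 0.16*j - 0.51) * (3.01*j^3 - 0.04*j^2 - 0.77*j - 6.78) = 0.3612*j^5 + 0.4768*j^4 - 1.6339*j^3 - 0.9164*j^2 - 0.6921*j + 3.4578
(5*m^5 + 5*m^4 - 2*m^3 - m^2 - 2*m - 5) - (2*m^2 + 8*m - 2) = 5*m^5 + 5*m^4 - 2*m^3 - 3*m^2 - 10*m - 3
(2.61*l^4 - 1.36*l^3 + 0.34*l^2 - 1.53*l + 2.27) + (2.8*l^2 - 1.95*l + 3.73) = 2.61*l^4 - 1.36*l^3 + 3.14*l^2 - 3.48*l + 6.0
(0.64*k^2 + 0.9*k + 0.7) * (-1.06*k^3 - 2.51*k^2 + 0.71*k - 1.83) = -0.6784*k^5 - 2.5604*k^4 - 2.5466*k^3 - 2.2892*k^2 - 1.15*k - 1.281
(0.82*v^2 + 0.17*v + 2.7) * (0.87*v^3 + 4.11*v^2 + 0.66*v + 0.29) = 0.7134*v^5 + 3.5181*v^4 + 3.5889*v^3 + 11.447*v^2 + 1.8313*v + 0.783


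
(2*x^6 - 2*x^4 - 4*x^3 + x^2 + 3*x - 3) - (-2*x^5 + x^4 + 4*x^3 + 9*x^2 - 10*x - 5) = 2*x^6 + 2*x^5 - 3*x^4 - 8*x^3 - 8*x^2 + 13*x + 2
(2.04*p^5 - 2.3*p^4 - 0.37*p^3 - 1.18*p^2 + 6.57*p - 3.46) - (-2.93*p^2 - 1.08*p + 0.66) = 2.04*p^5 - 2.3*p^4 - 0.37*p^3 + 1.75*p^2 + 7.65*p - 4.12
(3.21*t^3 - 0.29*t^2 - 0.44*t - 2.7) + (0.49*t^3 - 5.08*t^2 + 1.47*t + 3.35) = 3.7*t^3 - 5.37*t^2 + 1.03*t + 0.65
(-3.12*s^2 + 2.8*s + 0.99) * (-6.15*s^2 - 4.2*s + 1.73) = 19.188*s^4 - 4.116*s^3 - 23.2461*s^2 + 0.685999999999999*s + 1.7127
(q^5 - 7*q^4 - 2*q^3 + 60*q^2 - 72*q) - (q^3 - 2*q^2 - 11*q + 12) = q^5 - 7*q^4 - 3*q^3 + 62*q^2 - 61*q - 12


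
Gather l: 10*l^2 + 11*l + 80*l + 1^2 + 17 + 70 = 10*l^2 + 91*l + 88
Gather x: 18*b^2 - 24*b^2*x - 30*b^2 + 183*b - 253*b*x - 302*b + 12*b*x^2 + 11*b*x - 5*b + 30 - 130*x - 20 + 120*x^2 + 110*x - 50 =-12*b^2 - 124*b + x^2*(12*b + 120) + x*(-24*b^2 - 242*b - 20) - 40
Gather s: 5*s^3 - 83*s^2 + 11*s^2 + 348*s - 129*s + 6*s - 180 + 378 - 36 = 5*s^3 - 72*s^2 + 225*s + 162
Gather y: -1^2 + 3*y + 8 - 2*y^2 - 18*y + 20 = -2*y^2 - 15*y + 27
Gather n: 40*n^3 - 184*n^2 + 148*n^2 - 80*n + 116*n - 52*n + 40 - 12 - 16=40*n^3 - 36*n^2 - 16*n + 12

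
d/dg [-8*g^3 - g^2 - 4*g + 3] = -24*g^2 - 2*g - 4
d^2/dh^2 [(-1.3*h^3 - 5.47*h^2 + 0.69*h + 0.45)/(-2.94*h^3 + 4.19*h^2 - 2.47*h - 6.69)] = (2.8421709430404e-14*h^7 + 126.589344*h^6 - 92.4265440000004*h^5 - 540.838872*h^4 - 1229.76906*h^3 + 1144.71792*h^2 + 314.097156*h + 481.716468)/(25.412184*h^9 - 108.650052*h^8 + 218.893878*h^7 - 82.644659*h^6 - 310.567965*h^5 + 567.151266*h^4 - 5.60287700000003*h^3 - 440.139114*h^2 + 331.642701*h + 299.418309)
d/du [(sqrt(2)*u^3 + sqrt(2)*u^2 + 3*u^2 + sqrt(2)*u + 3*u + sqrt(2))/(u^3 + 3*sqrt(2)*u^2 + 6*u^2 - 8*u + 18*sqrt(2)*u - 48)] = (3*u^4 + 5*sqrt(2)*u^4 - 18*sqrt(2)*u^3 + 66*u^3 - 116*sqrt(2)*u^2 - 12*u^2 - 300*u - 108*sqrt(2)*u - 180 - 40*sqrt(2))/(u^6 + 6*sqrt(2)*u^5 + 12*u^5 + 38*u^4 + 72*sqrt(2)*u^4 + 24*u^3 + 168*sqrt(2)*u^3 - 576*sqrt(2)*u^2 + 136*u^2 - 1728*sqrt(2)*u + 768*u + 2304)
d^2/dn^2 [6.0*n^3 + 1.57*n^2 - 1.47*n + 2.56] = 36.0*n + 3.14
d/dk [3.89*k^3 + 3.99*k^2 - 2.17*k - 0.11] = 11.67*k^2 + 7.98*k - 2.17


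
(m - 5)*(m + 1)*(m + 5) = m^3 + m^2 - 25*m - 25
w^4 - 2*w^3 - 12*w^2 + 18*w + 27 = (w - 3)^2*(w + 1)*(w + 3)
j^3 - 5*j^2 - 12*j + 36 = (j - 6)*(j - 2)*(j + 3)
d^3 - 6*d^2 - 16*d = d*(d - 8)*(d + 2)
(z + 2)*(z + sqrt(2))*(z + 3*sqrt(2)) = z^3 + 2*z^2 + 4*sqrt(2)*z^2 + 6*z + 8*sqrt(2)*z + 12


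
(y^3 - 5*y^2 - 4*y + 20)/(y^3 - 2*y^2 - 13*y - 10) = (y - 2)/(y + 1)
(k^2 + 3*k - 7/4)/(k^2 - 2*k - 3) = (-k^2 - 3*k + 7/4)/(-k^2 + 2*k + 3)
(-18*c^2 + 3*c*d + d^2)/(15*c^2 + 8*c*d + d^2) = (-18*c^2 + 3*c*d + d^2)/(15*c^2 + 8*c*d + d^2)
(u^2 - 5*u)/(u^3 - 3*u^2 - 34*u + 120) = u/(u^2 + 2*u - 24)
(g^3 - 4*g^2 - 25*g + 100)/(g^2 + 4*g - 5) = (g^2 - 9*g + 20)/(g - 1)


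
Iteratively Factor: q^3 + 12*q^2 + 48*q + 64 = (q + 4)*(q^2 + 8*q + 16) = (q + 4)^2*(q + 4)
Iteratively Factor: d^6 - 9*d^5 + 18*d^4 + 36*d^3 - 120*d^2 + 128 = (d + 1)*(d^5 - 10*d^4 + 28*d^3 + 8*d^2 - 128*d + 128) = (d - 2)*(d + 1)*(d^4 - 8*d^3 + 12*d^2 + 32*d - 64) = (d - 2)^2*(d + 1)*(d^3 - 6*d^2 + 32) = (d - 4)*(d - 2)^2*(d + 1)*(d^2 - 2*d - 8) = (d - 4)^2*(d - 2)^2*(d + 1)*(d + 2)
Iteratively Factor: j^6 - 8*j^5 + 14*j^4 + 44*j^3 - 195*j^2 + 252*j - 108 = (j - 2)*(j^5 - 6*j^4 + 2*j^3 + 48*j^2 - 99*j + 54) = (j - 3)*(j - 2)*(j^4 - 3*j^3 - 7*j^2 + 27*j - 18) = (j - 3)*(j - 2)^2*(j^3 - j^2 - 9*j + 9) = (j - 3)*(j - 2)^2*(j - 1)*(j^2 - 9) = (j - 3)^2*(j - 2)^2*(j - 1)*(j + 3)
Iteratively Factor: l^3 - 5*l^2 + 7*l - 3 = (l - 1)*(l^2 - 4*l + 3) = (l - 1)^2*(l - 3)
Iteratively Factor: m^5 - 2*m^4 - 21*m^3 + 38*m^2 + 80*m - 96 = (m - 4)*(m^4 + 2*m^3 - 13*m^2 - 14*m + 24) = (m - 4)*(m - 3)*(m^3 + 5*m^2 + 2*m - 8) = (m - 4)*(m - 3)*(m + 2)*(m^2 + 3*m - 4) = (m - 4)*(m - 3)*(m + 2)*(m + 4)*(m - 1)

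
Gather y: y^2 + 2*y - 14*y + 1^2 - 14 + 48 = y^2 - 12*y + 35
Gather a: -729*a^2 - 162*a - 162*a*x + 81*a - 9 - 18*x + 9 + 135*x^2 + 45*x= -729*a^2 + a*(-162*x - 81) + 135*x^2 + 27*x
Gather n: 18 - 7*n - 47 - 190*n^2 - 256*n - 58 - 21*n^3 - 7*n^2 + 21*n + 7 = -21*n^3 - 197*n^2 - 242*n - 80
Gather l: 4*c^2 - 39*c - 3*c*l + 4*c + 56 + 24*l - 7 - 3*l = 4*c^2 - 35*c + l*(21 - 3*c) + 49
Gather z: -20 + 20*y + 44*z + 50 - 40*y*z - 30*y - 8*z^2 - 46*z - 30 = -10*y - 8*z^2 + z*(-40*y - 2)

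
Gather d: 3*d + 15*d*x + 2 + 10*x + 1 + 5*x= d*(15*x + 3) + 15*x + 3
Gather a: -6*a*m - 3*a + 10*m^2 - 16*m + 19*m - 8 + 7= a*(-6*m - 3) + 10*m^2 + 3*m - 1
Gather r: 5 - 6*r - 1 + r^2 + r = r^2 - 5*r + 4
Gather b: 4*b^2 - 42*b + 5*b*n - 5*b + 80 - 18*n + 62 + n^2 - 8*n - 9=4*b^2 + b*(5*n - 47) + n^2 - 26*n + 133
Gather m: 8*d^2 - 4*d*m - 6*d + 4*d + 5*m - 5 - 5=8*d^2 - 2*d + m*(5 - 4*d) - 10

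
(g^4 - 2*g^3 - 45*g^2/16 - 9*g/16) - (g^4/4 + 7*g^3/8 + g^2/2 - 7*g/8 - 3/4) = 3*g^4/4 - 23*g^3/8 - 53*g^2/16 + 5*g/16 + 3/4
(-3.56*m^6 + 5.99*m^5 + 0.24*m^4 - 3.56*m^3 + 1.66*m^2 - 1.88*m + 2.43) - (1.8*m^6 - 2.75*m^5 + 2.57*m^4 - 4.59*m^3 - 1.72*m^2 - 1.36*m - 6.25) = -5.36*m^6 + 8.74*m^5 - 2.33*m^4 + 1.03*m^3 + 3.38*m^2 - 0.52*m + 8.68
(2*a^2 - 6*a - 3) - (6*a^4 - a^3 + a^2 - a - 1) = -6*a^4 + a^3 + a^2 - 5*a - 2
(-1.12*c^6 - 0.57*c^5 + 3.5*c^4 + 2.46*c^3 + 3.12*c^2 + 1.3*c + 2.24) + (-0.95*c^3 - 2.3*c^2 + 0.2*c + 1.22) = -1.12*c^6 - 0.57*c^5 + 3.5*c^4 + 1.51*c^3 + 0.82*c^2 + 1.5*c + 3.46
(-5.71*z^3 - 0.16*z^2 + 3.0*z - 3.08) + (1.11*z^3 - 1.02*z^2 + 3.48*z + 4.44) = -4.6*z^3 - 1.18*z^2 + 6.48*z + 1.36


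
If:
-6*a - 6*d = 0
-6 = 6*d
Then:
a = 1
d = -1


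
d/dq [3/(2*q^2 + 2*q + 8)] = 3*(-2*q - 1)/(2*(q^2 + q + 4)^2)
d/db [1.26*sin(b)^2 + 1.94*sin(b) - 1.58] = (2.52*sin(b) + 1.94)*cos(b)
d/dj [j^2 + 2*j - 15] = 2*j + 2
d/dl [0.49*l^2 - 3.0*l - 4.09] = 0.98*l - 3.0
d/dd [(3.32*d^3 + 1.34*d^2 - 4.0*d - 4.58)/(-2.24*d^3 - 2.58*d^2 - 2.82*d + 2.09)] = (-5.564*d^4 - 36.6448*d^3 - 24.06*d^2 - 18.0316*d - 21.2756)/(5.0176*d^6 + 11.5584*d^5 + 19.29*d^4 + 5.188*d^3 - 2.832*d^2 - 11.7876*d + 4.3681)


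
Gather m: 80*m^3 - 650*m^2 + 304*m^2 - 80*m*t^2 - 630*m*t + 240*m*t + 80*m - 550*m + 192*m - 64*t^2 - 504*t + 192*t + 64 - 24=80*m^3 - 346*m^2 + m*(-80*t^2 - 390*t - 278) - 64*t^2 - 312*t + 40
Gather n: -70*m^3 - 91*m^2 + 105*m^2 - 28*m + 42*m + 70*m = -70*m^3 + 14*m^2 + 84*m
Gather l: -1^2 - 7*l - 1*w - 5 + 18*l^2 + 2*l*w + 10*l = 18*l^2 + l*(2*w + 3) - w - 6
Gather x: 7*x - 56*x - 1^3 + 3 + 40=42 - 49*x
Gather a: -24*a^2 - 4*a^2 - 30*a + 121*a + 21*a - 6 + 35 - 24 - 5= -28*a^2 + 112*a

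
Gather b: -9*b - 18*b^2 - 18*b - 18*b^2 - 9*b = -36*b^2 - 36*b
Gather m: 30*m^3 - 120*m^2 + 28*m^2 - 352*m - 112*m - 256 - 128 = 30*m^3 - 92*m^2 - 464*m - 384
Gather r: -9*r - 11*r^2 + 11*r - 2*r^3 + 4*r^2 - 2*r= -2*r^3 - 7*r^2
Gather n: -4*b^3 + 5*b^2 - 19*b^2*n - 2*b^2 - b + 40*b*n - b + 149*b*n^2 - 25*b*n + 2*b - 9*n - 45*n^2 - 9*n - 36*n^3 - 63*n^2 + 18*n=-4*b^3 + 3*b^2 - 36*n^3 + n^2*(149*b - 108) + n*(-19*b^2 + 15*b)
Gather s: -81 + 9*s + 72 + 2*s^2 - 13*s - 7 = 2*s^2 - 4*s - 16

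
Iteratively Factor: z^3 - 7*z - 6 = (z + 1)*(z^2 - z - 6) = (z + 1)*(z + 2)*(z - 3)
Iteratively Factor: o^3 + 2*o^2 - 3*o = (o - 1)*(o^2 + 3*o) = o*(o - 1)*(o + 3)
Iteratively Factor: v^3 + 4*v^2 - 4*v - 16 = (v - 2)*(v^2 + 6*v + 8) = (v - 2)*(v + 4)*(v + 2)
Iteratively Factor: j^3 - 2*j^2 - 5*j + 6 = (j - 3)*(j^2 + j - 2) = (j - 3)*(j - 1)*(j + 2)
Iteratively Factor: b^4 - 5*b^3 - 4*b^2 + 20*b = (b - 5)*(b^3 - 4*b) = (b - 5)*(b - 2)*(b^2 + 2*b) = (b - 5)*(b - 2)*(b + 2)*(b)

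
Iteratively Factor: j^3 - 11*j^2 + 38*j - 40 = (j - 2)*(j^2 - 9*j + 20) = (j - 5)*(j - 2)*(j - 4)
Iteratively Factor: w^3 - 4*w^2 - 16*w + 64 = (w + 4)*(w^2 - 8*w + 16) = (w - 4)*(w + 4)*(w - 4)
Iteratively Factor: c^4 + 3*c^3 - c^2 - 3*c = (c)*(c^3 + 3*c^2 - c - 3) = c*(c + 1)*(c^2 + 2*c - 3) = c*(c + 1)*(c + 3)*(c - 1)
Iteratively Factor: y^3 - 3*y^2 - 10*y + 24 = (y + 3)*(y^2 - 6*y + 8) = (y - 4)*(y + 3)*(y - 2)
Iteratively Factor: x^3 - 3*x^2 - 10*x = (x)*(x^2 - 3*x - 10) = x*(x + 2)*(x - 5)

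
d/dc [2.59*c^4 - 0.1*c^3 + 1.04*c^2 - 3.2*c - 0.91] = 10.36*c^3 - 0.3*c^2 + 2.08*c - 3.2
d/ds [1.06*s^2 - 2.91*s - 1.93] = 2.12*s - 2.91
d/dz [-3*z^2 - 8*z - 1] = -6*z - 8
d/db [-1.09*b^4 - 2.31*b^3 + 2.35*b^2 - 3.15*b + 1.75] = -4.36*b^3 - 6.93*b^2 + 4.7*b - 3.15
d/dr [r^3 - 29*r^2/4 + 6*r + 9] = 3*r^2 - 29*r/2 + 6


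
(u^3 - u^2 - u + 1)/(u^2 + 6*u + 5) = (u^2 - 2*u + 1)/(u + 5)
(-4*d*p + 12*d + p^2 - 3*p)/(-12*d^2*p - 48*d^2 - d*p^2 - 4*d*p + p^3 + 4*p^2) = (p - 3)/(3*d*p + 12*d + p^2 + 4*p)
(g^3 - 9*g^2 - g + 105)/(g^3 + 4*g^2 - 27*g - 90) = (g - 7)/(g + 6)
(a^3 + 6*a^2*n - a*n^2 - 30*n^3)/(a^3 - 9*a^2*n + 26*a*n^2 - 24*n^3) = (a^2 + 8*a*n + 15*n^2)/(a^2 - 7*a*n + 12*n^2)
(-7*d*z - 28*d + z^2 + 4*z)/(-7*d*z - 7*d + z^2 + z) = (z + 4)/(z + 1)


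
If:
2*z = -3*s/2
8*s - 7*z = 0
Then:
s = 0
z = 0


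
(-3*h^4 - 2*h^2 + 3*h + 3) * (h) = -3*h^5 - 2*h^3 + 3*h^2 + 3*h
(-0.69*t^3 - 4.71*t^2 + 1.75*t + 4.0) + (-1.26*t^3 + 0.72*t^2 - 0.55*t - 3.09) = -1.95*t^3 - 3.99*t^2 + 1.2*t + 0.91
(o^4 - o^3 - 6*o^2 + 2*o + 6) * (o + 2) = o^5 + o^4 - 8*o^3 - 10*o^2 + 10*o + 12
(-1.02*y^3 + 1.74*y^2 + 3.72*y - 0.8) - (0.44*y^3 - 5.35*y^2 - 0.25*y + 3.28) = -1.46*y^3 + 7.09*y^2 + 3.97*y - 4.08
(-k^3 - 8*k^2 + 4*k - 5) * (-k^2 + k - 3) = k^5 + 7*k^4 - 9*k^3 + 33*k^2 - 17*k + 15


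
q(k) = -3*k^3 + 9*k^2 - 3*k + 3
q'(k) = -9*k^2 + 18*k - 3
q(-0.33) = 5.08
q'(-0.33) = -9.92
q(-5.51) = 794.62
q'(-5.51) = -375.42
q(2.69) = 1.66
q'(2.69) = -19.70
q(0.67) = 4.13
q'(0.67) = 5.02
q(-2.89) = 159.25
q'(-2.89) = -130.19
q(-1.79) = 54.41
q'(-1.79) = -64.06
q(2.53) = 4.44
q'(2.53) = -15.07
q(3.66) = -34.50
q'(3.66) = -57.68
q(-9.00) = 2946.00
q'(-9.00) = -894.00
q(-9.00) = 2946.00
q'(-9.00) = -894.00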